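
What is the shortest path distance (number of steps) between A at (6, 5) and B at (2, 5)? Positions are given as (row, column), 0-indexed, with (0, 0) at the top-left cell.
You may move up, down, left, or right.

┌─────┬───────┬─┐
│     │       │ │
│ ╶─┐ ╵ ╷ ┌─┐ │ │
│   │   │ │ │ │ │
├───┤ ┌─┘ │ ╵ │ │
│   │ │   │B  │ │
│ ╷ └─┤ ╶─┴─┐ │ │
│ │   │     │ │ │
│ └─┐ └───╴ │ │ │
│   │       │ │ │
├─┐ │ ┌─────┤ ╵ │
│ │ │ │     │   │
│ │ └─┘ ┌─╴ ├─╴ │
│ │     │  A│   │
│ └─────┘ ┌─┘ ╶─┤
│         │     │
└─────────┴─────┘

Finding path from (6, 5) to (2, 5):
Path: (6,5) → (5,5) → (5,4) → (5,3) → (6,3) → (6,2) → (6,1) → (5,1) → (4,1) → (4,0) → (3,0) → (2,0) → (2,1) → (3,1) → (3,2) → (4,2) → (4,3) → (4,4) → (4,5) → (3,5) → (3,4) → (3,3) → (2,3) → (2,4) → (1,4) → (0,4) → (0,5) → (0,6) → (1,6) → (2,6) → (2,5)
Distance: 30 steps

Solution:

┌─────┬───────┬─┐
│     │  ↱ → ↓│ │
│ ╶─┐ ╵ ╷ ┌─┐ │ │
│   │   │↑│ │↓│ │
├───┤ ┌─┘ │ ╵ │ │
│↱ ↓│ │↱ ↑│B ↲│ │
│ ╷ └─┤ ╶─┴─┐ │ │
│↑│↳ ↓│↑ ← ↰│ │ │
│ └─┐ └───╴ │ │ │
│↑ ↰│↳ → → ↑│ │ │
├─┐ │ ┌─────┤ ╵ │
│ │↑│ │↓ ← ↰│   │
│ │ └─┘ ┌─╴ ├─╴ │
│ │↑ ← ↲│  A│   │
│ └─────┘ ┌─┘ ╶─┤
│         │     │
└─────────┴─────┘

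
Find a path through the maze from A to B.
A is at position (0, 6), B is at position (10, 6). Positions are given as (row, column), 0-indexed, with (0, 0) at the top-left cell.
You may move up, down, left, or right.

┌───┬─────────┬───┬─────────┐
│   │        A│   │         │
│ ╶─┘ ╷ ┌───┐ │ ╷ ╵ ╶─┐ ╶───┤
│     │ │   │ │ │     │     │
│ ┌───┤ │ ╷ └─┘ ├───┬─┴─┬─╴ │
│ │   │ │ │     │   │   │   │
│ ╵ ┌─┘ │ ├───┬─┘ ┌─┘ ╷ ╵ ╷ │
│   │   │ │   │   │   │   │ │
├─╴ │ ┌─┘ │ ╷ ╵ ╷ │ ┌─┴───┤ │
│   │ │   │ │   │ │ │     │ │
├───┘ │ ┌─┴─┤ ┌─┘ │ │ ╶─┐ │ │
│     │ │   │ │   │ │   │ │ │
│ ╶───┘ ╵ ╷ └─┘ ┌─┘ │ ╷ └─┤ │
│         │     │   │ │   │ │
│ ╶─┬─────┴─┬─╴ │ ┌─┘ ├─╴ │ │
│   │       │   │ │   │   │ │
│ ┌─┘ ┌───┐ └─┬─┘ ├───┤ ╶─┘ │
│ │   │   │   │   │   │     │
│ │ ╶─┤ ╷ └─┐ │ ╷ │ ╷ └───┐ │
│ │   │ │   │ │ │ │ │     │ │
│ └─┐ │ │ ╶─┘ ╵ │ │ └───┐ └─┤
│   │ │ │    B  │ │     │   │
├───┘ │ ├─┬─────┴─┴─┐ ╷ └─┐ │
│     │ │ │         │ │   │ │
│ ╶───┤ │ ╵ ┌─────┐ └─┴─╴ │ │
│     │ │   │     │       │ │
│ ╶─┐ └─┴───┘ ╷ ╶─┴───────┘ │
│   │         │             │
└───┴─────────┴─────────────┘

Finding the shortest path from (0, 6) to (10, 6):
Path length: 54 steps
Directions: left → left → left → down → down → down → left → down → down → left → left → down → right → right → right → up → up → right → up → up → up → right → down → right → right → up → up → right → down → right → up → right → right → down → right → right → down → left → down → left → up → left → down → left → down → down → down → left → down → down → left → down → down → left

Solution:

┌───┬─────────┬───┬─────────┐
│   │  ↓ ← ← A│↱ ↓│↱ → ↓    │
│ ╶─┘ ╷ ┌───┐ │ ╷ ╵ ╶─┐ ╶───┤
│     │↓│↱ ↓│ │↑│↳ ↑  │↳ → ↓│
│ ┌───┤ │ ╷ └─┘ ├───┬─┴─┬─╴ │
│ │   │↓│↑│↳ → ↑│   │↓ ↰│↓ ↲│
│ ╵ ┌─┘ │ ├───┬─┘ ┌─┘ ╷ ╵ ╷ │
│   │↓ ↲│↑│   │   │↓ ↲│↑ ↲│ │
├─╴ │ ┌─┘ │ ╷ ╵ ╷ │ ┌─┴───┤ │
│   │↓│↱ ↑│ │   │ │↓│     │ │
├───┘ │ ┌─┴─┤ ┌─┘ │ │ ╶─┐ │ │
│↓ ← ↲│↑│   │ │   │↓│   │ │ │
│ ╶───┘ ╵ ╷ └─┘ ┌─┘ │ ╷ └─┤ │
│↳ → → ↑  │     │↓ ↲│ │   │ │
│ ╶─┬─────┴─┬─╴ │ ┌─┘ ├─╴ │ │
│   │       │   │↓│   │   │ │
│ ┌─┘ ┌───┐ └─┬─┘ ├───┤ ╶─┘ │
│ │   │   │   │↓ ↲│   │     │
│ │ ╶─┤ ╷ └─┐ │ ╷ │ ╷ └───┐ │
│ │   │ │   │ │↓│ │ │     │ │
│ └─┐ │ │ ╶─┘ ╵ │ │ └───┐ └─┤
│   │ │ │    B ↲│ │     │   │
├───┘ │ ├─┬─────┴─┴─┐ ╷ └─┐ │
│     │ │ │         │ │   │ │
│ ╶───┤ │ ╵ ┌─────┐ └─┴─╴ │ │
│     │ │   │     │       │ │
│ ╶─┐ └─┴───┘ ╷ ╶─┴───────┘ │
│   │         │             │
└───┴─────────┴─────────────┘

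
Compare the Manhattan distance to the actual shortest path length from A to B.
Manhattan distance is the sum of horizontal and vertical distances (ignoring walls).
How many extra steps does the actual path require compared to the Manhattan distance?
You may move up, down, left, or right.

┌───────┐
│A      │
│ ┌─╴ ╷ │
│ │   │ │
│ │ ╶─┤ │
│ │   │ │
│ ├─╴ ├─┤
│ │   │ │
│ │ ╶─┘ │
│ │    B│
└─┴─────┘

Manhattan distance: |4 - 0| + |3 - 0| = 7
Actual path length: 11
Extra steps: 11 - 7 = 4

Solution:

┌───────┐
│A → ↓  │
│ ┌─╴ ╷ │
│ │↓ ↲│ │
│ │ ╶─┤ │
│ │↳ ↓│ │
│ ├─╴ ├─┤
│ │↓ ↲│ │
│ │ ╶─┘ │
│ │↳ → B│
└─┴─────┘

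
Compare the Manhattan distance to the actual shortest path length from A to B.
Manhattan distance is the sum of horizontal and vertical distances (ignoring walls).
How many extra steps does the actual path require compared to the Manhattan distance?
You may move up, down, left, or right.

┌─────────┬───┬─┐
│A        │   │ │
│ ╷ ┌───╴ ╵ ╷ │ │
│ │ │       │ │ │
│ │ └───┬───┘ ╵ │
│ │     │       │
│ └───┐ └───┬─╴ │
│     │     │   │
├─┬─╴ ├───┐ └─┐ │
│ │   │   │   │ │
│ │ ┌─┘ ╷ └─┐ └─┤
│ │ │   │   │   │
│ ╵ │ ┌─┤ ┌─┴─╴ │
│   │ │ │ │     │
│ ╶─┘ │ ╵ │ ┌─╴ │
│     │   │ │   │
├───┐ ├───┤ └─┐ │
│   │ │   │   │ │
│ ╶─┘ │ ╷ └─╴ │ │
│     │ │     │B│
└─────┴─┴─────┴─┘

Manhattan distance: |9 - 0| + |7 - 0| = 16
Actual path length: 16
Extra steps: 16 - 16 = 0

Solution:

┌─────────┬───┬─┐
│A ↓      │   │ │
│ ╷ ┌───╴ ╵ ╷ │ │
│ │↓│       │ │ │
│ │ └───┬───┘ ╵ │
│ │↳ → ↓│       │
│ └───┐ └───┬─╴ │
│     │↳ → ↓│   │
├─┬─╴ ├───┐ └─┐ │
│ │   │   │↳ ↓│ │
│ │ ┌─┘ ╷ └─┐ └─┤
│ │ │   │   │↳ ↓│
│ ╵ │ ┌─┤ ┌─┴─╴ │
│   │ │ │ │    ↓│
│ ╶─┘ │ ╵ │ ┌─╴ │
│     │   │ │  ↓│
├───┐ ├───┤ └─┐ │
│   │ │   │   │↓│
│ ╶─┘ │ ╷ └─╴ │ │
│     │ │     │B│
└─────┴─┴─────┴─┘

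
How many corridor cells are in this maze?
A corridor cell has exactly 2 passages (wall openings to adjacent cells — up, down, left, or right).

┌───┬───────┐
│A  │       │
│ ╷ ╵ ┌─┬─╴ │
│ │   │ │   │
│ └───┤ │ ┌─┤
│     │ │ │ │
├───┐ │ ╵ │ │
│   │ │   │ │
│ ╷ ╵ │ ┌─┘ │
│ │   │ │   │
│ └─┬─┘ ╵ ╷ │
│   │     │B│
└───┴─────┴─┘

Counting cells with exactly 2 passages:
Total corridor cells: 28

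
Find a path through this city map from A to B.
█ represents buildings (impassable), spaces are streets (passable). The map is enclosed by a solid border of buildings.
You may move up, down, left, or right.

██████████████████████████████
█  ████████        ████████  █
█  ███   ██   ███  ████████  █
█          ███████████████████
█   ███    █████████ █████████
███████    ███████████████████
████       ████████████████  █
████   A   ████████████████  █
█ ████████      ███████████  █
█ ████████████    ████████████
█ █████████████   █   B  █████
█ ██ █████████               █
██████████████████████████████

Finding the shortest path from A to B:
Movement: cardinal only
Path length: 20 steps
Directions: right → right → right → down → right → right → right → right → down → right → down → down → right → right → right → right → up → right → right → right

Solution:

██████████████████████████████
█  ████████        ████████  █
█  ███   ██   ███  ████████  █
█          ███████████████████
█   ███    █████████ █████████
███████    ███████████████████
████       ████████████████  █
████   A→→↓████████████████  █
█ ████████↳→→→↓ ███████████  █
█ ████████████↳↓  ████████████
█ █████████████↓  █↱→→B  █████
█ ██ █████████ ↳→→→↑         █
██████████████████████████████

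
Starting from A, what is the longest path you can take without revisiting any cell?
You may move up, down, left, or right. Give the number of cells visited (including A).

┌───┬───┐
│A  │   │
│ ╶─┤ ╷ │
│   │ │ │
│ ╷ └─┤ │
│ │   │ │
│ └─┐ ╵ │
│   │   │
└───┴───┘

Finding longest simple path using DFS:
Start: (0, 0)
Longest path visits 12 cells
Path: A → down → right → down → right → down → right → up → up → up → left → down

Solution:

┌───┬───┐
│A  │↓ ↰│
│ ╶─┤ ╷ │
│↳ ↓│B│↑│
│ ╷ └─┤ │
│ │↳ ↓│↑│
│ └─┐ ╵ │
│   │↳ ↑│
└───┴───┘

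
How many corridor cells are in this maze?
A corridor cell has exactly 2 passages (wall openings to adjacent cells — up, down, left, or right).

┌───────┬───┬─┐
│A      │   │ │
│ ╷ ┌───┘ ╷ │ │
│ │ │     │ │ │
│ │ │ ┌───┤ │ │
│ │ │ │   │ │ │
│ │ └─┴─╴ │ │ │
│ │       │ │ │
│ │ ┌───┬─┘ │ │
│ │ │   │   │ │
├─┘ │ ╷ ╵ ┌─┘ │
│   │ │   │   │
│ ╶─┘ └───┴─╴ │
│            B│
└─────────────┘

Counting cells with exactly 2 passages:
Total corridor cells: 39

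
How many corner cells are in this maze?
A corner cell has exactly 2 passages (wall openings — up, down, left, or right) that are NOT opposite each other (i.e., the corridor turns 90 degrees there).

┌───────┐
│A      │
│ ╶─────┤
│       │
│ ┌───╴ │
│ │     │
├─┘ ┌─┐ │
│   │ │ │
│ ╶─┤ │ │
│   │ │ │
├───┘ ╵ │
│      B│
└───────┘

Counting corner cells (2 non-opposite passages):
Total corners: 7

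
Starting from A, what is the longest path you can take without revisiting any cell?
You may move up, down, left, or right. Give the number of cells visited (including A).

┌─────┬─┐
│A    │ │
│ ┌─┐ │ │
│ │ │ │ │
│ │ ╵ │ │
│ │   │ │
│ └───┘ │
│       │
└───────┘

Finding longest simple path using DFS:
Start: (0, 0)
Longest path visits 10 cells
Path: A → down → down → down → right → right → right → up → up → up

Solution:

┌─────┬─┐
│A    │B│
│ ┌─┐ │ │
│↓│ │ │↑│
│ │ ╵ │ │
│↓│   │↑│
│ └───┘ │
│↳ → → ↑│
└───────┘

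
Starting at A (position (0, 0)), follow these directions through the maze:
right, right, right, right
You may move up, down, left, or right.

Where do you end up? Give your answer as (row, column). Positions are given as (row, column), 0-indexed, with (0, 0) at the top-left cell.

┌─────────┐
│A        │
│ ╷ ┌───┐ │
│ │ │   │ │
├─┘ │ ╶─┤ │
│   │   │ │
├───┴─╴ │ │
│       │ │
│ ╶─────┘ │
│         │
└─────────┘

Following directions step by step:
Start: (0, 0)
  right: (0, 0) → (0, 1)
  right: (0, 1) → (0, 2)
  right: (0, 2) → (0, 3)
  right: (0, 3) → (0, 4)
Final position: (0, 4)

Path taken:

┌─────────┐
│A → → → B│
│ ╷ ┌───┐ │
│ │ │   │ │
├─┘ │ ╶─┤ │
│   │   │ │
├───┴─╴ │ │
│       │ │
│ ╶─────┘ │
│         │
└─────────┘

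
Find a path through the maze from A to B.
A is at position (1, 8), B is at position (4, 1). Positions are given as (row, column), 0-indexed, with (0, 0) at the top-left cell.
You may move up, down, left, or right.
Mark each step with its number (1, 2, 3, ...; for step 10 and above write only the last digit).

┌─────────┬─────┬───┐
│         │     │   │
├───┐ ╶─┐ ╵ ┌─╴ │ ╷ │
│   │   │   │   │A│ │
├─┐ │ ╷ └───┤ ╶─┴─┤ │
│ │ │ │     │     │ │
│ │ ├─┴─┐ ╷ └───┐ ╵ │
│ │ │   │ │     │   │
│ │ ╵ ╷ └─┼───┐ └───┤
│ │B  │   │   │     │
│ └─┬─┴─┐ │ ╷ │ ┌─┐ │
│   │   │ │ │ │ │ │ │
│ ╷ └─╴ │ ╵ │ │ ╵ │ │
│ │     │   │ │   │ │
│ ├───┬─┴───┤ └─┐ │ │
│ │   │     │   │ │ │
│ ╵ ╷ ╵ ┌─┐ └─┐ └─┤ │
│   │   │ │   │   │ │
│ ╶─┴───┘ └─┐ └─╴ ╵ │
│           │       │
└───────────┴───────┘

Finding the shortest path from (1, 8) to (4, 1):
Path length: 54 steps
Directions: up → right → down → down → down → left → up → left → left → up → right → up → left → left → down → left → up → left → left → down → right → down → right → right → down → right → right → down → right → right → down → down → down → down → down → left → up → left → up → left → up → up → up → left → down → down → left → up → up → left → up → left → down → left

Solution:

┌─────────┬─────┬───┐
│    9 8 7│4 3 2│1 2│
├───┐ ╶─┐ ╵ ┌─╴ │ ╷ │
│   │0 1│6 5│0 1│A│3│
├─┐ │ ╷ └───┤ ╶─┴─┤ │
│ │ │ │2 3 4│9 8 7│4│
│ │ ├─┴─┐ ╷ └───┐ ╵ │
│ │ │2 1│ │5 6 7│6 5│
│ │ ╵ ╷ └─┼───┐ └───┤
│ │B 3│0 9│4 3│8 9 0│
│ └─┬─┴─┐ │ ╷ │ ┌─┐ │
│   │   │8│5│2│ │ │1│
│ ╷ └─╴ │ ╵ │ │ ╵ │ │
│ │     │7 6│1│   │2│
│ ├───┬─┴───┤ └─┐ │ │
│ │   │     │0 9│ │3│
│ ╵ ╷ ╵ ┌─┐ └─┐ └─┤ │
│   │   │ │   │8 7│4│
│ ╶─┴───┘ └─┐ └─╴ ╵ │
│           │    6 5│
└───────────┴───────┘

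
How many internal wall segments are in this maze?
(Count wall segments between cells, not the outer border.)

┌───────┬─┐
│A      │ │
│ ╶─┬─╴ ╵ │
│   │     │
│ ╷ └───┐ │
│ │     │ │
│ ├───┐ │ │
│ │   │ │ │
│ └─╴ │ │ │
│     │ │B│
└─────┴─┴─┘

Counting internal wall segments:
Total internal walls: 16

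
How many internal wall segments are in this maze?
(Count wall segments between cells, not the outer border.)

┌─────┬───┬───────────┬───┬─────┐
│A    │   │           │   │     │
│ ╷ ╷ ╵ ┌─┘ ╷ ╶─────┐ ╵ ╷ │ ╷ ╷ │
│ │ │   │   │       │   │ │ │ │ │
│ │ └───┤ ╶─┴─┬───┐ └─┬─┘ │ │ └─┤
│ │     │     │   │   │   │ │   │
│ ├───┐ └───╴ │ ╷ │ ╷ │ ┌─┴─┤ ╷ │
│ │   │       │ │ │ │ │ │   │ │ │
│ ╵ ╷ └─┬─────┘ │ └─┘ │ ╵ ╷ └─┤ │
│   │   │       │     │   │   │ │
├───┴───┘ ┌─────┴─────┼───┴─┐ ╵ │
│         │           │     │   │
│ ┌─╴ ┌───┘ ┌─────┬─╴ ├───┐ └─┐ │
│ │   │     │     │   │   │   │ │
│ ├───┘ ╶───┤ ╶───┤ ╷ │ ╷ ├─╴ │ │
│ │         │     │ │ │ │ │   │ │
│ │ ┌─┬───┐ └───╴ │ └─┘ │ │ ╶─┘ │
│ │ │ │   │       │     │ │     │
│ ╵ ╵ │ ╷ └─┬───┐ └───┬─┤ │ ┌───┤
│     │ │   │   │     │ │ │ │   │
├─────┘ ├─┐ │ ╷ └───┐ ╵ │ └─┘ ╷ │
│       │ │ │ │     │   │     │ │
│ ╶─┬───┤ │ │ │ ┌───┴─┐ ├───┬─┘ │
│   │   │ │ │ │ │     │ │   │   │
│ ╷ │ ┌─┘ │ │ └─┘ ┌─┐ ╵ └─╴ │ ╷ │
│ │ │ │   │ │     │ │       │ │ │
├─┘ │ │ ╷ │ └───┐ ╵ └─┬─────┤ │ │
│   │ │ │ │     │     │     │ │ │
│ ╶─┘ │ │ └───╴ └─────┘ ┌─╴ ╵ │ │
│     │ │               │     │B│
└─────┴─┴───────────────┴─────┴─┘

Counting internal wall segments:
Total internal walls: 210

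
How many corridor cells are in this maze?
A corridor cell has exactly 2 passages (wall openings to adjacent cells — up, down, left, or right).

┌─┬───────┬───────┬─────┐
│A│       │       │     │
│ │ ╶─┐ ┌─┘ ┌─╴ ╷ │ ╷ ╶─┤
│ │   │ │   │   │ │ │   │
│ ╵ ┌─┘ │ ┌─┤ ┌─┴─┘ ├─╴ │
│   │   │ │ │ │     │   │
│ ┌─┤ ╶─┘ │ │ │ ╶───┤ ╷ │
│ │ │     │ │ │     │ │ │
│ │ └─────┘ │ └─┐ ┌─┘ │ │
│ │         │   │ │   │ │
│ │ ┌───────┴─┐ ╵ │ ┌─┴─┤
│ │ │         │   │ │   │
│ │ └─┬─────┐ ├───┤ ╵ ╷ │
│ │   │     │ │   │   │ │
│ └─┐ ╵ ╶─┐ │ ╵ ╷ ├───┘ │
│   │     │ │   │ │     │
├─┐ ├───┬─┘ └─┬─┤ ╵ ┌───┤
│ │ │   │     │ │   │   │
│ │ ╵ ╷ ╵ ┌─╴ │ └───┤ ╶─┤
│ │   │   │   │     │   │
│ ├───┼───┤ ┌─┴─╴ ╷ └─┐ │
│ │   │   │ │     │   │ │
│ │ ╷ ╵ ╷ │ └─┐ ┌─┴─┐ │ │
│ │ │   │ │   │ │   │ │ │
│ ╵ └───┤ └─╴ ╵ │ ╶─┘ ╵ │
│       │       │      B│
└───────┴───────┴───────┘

Counting cells with exactly 2 passages:
Total corridor cells: 124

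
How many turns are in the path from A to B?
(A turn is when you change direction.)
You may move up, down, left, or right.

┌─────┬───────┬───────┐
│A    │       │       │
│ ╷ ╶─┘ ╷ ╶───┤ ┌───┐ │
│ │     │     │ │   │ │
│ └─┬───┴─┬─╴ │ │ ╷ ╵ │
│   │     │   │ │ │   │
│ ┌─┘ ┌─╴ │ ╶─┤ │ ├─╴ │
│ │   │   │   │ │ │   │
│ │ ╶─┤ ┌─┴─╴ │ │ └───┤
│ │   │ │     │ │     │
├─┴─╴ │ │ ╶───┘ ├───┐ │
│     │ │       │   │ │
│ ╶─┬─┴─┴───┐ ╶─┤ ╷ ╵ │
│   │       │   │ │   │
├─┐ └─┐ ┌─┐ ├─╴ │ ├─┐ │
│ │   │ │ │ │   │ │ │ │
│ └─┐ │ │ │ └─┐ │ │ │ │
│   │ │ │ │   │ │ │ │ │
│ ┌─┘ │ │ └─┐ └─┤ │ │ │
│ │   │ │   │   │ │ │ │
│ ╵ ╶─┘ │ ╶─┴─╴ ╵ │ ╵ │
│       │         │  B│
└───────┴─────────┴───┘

Directions: right, down, right, right, up, right, down, right, right, down, left, down, right, down, left, left, down, right, right, right, up, up, up, up, up, right, right, right, down, down, left, up, left, down, down, down, right, right, down, down, down, down, down, down
Number of turns: 23

Solution:

┌─────┬───────┬───────┐
│A ↓  │↱ ↓    │↱ → → ↓│
│ ╷ ╶─┘ ╷ ╶───┤ ┌───┐ │
│ │↳ → ↑│↳ → ↓│↑│↓ ↰│↓│
│ └─┬───┴─┬─╴ │ │ ╷ ╵ │
│   │     │↓ ↲│↑│↓│↑ ↲│
│ ┌─┘ ┌─╴ │ ╶─┤ │ ├─╴ │
│ │   │   │↳ ↓│↑│↓│   │
│ │ ╶─┤ ┌─┴─╴ │ │ └───┤
│ │   │ │↓ ← ↲│↑│↳ → ↓│
├─┴─╴ │ │ ╶───┘ ├───┐ │
│     │ │↳ → → ↑│   │↓│
│ ╶─┬─┴─┴───┐ ╶─┤ ╷ ╵ │
│   │       │   │ │  ↓│
├─┐ └─┐ ┌─┐ ├─╴ │ ├─┐ │
│ │   │ │ │ │   │ │ │↓│
│ └─┐ │ │ │ └─┐ │ │ │ │
│   │ │ │ │   │ │ │ │↓│
│ ┌─┘ │ │ └─┐ └─┤ │ │ │
│ │   │ │   │   │ │ │↓│
│ ╵ ╶─┘ │ ╶─┴─╴ ╵ │ ╵ │
│       │         │  B│
└───────┴─────────┴───┘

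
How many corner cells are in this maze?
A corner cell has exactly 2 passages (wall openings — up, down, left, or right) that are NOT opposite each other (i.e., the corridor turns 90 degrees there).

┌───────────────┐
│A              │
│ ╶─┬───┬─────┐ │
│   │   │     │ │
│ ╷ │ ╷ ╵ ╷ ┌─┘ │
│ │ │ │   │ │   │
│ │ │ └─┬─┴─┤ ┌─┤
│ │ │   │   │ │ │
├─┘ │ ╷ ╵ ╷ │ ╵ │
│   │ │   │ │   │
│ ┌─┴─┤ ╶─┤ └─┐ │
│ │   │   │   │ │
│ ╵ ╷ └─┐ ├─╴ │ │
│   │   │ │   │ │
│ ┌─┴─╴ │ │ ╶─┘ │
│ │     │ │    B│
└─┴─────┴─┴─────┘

Counting corner cells (2 non-opposite passages):
Total corners: 31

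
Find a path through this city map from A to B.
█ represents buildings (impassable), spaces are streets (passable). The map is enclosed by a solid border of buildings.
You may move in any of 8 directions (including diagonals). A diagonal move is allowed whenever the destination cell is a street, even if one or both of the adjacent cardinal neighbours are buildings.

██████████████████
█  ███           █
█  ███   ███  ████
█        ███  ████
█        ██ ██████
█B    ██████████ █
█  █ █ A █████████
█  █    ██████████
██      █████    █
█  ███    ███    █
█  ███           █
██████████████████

Finding the shortest path from A to B:
Movement: 8-directional
Path length: 6 steps
Directions: left → up-left → left → left → left → left

Solution:

██████████████████
█  ███           █
█  ███   ███  ████
█        ███  ████
█        ██ ██████
█B←←←←██████████ █
█  █ █↖A █████████
█  █    ██████████
██      █████    █
█  ███    ███    █
█  ███           █
██████████████████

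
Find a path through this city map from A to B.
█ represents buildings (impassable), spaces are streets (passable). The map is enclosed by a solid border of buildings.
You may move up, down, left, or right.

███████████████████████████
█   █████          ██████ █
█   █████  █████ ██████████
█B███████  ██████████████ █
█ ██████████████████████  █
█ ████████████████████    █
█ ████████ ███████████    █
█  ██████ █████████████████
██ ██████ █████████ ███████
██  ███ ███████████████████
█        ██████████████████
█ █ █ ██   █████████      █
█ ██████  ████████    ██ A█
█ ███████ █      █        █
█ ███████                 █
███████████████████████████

Finding the shortest path from A to B:
Movement: cardinal only
Path length: 37 steps
Directions: down → down → left → left → left → left → left → left → left → left → left → left → left → left → left → left → left → left → up → up → up → left → up → left → left → left → left → left → up → left → up → up → left → up → up → up → up

Solution:

███████████████████████████
█   █████          ██████ █
█   █████  █████ ██████████
█B███████  ██████████████ █
█↑██████████████████████  █
█↑████████████████████    █
█↑████████ ███████████    █
█↑↰██████ █████████████████
██↑██████ █████████ ███████
██↑↰███ ███████████████████
█  ↑←←←←↰██████████████████
█ █ █ ██↑↰ █████████      █
█ ██████ ↑████████    ██ A█
█ ███████↑█      █       ↓█
█ ███████↑←←←←←←←←←←←←←←←↲█
███████████████████████████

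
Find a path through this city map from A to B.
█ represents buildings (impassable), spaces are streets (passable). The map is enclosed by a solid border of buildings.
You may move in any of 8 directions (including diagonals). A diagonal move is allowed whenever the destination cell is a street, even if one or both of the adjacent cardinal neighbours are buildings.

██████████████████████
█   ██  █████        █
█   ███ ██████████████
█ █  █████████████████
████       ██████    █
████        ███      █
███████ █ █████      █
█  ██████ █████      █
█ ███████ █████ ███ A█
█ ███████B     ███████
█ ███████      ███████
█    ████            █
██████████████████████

Finding the shortest path from A to B:
Movement: 8-directional
Path length: 11 steps
Directions: left → up-left → left → left → down-left → down-left → left → left → left → left → left

Solution:

██████████████████████
█   ██  █████        █
█   ███ ██████████████
█ █  █████████████████
████       ██████    █
████        ███      █
███████ █ █████      █
█  ██████ █████ ↙←←  █
█ ███████ █████↙███↖A█
█ ███████B←←←←←███████
█ ███████      ███████
█    ████            █
██████████████████████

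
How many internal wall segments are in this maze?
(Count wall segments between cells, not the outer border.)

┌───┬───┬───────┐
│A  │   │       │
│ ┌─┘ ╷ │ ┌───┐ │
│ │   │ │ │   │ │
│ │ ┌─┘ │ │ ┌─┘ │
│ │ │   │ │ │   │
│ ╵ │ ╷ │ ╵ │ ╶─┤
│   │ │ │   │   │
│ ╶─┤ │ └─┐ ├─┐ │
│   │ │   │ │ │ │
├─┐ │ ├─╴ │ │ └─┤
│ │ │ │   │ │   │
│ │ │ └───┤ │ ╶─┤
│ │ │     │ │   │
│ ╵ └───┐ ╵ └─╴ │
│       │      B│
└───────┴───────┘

Counting internal wall segments:
Total internal walls: 49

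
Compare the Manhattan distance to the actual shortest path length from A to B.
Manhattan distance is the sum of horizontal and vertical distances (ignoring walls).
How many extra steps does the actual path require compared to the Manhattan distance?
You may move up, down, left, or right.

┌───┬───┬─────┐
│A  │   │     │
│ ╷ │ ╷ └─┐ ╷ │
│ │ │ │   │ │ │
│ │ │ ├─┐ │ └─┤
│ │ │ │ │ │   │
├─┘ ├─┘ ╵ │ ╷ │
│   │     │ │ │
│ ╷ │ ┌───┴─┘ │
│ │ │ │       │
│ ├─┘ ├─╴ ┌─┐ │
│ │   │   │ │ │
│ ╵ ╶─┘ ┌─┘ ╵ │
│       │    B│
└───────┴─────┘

Manhattan distance: |6 - 0| + |6 - 0| = 12
Actual path length: 18
Extra steps: 18 - 12 = 6

Solution:

┌───┬───┬─────┐
│A ↓│   │     │
│ ╷ │ ╷ └─┐ ╷ │
│ │↓│ │   │ │ │
│ │ │ ├─┐ │ └─┤
│ │↓│ │ │ │   │
├─┘ ├─┘ ╵ │ ╷ │
│↓ ↲│     │ │ │
│ ╷ │ ┌───┴─┘ │
│↓│ │ │  ↱ → ↓│
│ ├─┘ ├─╴ ┌─┐ │
│↓│   │↱ ↑│ │↓│
│ ╵ ╶─┘ ┌─┘ ╵ │
│↳ → → ↑│    B│
└───────┴─────┘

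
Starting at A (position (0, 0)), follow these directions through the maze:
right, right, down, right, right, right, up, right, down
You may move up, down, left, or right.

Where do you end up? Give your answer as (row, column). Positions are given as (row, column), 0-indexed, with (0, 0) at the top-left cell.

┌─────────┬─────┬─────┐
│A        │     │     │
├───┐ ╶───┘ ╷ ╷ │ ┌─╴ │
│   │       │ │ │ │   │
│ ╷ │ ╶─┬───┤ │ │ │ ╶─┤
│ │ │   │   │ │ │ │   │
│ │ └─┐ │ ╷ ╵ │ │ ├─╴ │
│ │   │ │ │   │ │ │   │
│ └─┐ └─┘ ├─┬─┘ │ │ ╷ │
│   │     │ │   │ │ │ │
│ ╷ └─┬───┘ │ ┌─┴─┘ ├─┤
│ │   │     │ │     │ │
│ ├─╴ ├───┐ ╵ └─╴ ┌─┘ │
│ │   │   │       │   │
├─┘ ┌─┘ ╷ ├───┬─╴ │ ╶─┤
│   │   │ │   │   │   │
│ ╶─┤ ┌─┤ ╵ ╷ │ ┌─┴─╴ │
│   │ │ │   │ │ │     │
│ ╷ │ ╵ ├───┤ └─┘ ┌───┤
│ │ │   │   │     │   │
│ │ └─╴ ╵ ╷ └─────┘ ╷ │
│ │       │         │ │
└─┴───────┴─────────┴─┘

Following directions step by step:
Start: (0, 0)
  right: (0, 0) → (0, 1)
  right: (0, 1) → (0, 2)
  down: (0, 2) → (1, 2)
  right: (1, 2) → (1, 3)
  right: (1, 3) → (1, 4)
  right: (1, 4) → (1, 5)
  up: (1, 5) → (0, 5)
  right: (0, 5) → (0, 6)
  down: (0, 6) → (1, 6)
Final position: (1, 6)

Path taken:

┌─────────┬─────┬─────┐
│A → ↓    │↱ ↓  │     │
├───┐ ╶───┘ ╷ ╷ │ ┌─╴ │
│   │↳ → → ↑│B│ │ │   │
│ ╷ │ ╶─┬───┤ │ │ │ ╶─┤
│ │ │   │   │ │ │ │   │
│ │ └─┐ │ ╷ ╵ │ │ ├─╴ │
│ │   │ │ │   │ │ │   │
│ └─┐ └─┘ ├─┬─┘ │ │ ╷ │
│   │     │ │   │ │ │ │
│ ╷ └─┬───┘ │ ┌─┴─┘ ├─┤
│ │   │     │ │     │ │
│ ├─╴ ├───┐ ╵ └─╴ ┌─┘ │
│ │   │   │       │   │
├─┘ ┌─┘ ╷ ├───┬─╴ │ ╶─┤
│   │   │ │   │   │   │
│ ╶─┤ ┌─┤ ╵ ╷ │ ┌─┴─╴ │
│   │ │ │   │ │ │     │
│ ╷ │ ╵ ├───┤ └─┘ ┌───┤
│ │ │   │   │     │   │
│ │ └─╴ ╵ ╷ └─────┘ ╷ │
│ │       │         │ │
└─┴───────┴─────────┴─┘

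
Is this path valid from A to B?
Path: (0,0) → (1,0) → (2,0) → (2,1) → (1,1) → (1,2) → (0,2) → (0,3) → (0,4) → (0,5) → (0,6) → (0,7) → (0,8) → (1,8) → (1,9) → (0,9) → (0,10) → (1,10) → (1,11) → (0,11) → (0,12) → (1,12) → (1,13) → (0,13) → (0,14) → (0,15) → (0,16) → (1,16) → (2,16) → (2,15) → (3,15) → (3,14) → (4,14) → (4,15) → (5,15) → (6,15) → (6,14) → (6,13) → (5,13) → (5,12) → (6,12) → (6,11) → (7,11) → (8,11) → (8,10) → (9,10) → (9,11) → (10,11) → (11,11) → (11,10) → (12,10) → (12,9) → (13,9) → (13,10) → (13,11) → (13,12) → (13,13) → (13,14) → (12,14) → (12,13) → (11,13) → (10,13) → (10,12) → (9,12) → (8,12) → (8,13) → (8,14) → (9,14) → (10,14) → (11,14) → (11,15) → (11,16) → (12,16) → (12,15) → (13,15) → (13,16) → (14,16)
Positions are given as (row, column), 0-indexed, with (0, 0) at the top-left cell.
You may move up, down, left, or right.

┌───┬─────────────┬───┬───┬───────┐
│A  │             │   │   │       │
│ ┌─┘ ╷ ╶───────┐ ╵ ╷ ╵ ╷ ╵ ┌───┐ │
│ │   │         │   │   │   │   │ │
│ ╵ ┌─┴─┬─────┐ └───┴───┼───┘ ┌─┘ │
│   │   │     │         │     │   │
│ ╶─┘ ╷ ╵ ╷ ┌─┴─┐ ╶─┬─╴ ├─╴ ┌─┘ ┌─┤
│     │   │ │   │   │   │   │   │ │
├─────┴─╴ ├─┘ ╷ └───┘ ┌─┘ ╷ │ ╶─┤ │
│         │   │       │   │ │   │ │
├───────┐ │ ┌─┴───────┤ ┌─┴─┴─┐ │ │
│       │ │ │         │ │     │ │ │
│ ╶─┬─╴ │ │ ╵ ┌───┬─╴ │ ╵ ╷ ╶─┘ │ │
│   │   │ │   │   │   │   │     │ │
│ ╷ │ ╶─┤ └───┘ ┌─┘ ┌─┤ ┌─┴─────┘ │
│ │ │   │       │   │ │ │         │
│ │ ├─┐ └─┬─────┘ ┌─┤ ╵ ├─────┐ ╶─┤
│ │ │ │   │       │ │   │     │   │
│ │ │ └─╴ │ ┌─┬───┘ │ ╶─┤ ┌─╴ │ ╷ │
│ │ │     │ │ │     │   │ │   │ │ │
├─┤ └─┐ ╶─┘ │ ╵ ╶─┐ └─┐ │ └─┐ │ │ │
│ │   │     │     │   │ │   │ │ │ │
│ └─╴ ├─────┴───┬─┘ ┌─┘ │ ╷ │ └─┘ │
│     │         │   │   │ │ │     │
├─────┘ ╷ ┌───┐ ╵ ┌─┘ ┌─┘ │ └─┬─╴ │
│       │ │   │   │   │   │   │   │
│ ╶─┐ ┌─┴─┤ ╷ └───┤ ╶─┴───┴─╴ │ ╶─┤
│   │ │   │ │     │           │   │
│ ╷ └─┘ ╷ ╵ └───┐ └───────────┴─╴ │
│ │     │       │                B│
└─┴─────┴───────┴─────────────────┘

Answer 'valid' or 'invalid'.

Checking path validity:
Result: All consecutive moves are passable.

valid

Correct solution:

┌───┬─────────────┬───┬───┬───────┐
│A  │↱ → → → → → ↓│↱ ↓│↱ ↓│↱ → → ↓│
│ ┌─┘ ╷ ╶───────┐ ╵ ╷ ╵ ╷ ╵ ┌───┐ │
│↓│↱ ↑│         │↳ ↑│↳ ↑│↳ ↑│   │↓│
│ ╵ ┌─┴─┬─────┐ └───┴───┼───┘ ┌─┘ │
│↳ ↑│   │     │         │     │↓ ↲│
│ ╶─┘ ╷ ╵ ╷ ┌─┴─┐ ╶─┬─╴ ├─╴ ┌─┘ ┌─┤
│     │   │ │   │   │   │   │↓ ↲│ │
├─────┴─╴ ├─┘ ╷ └───┘ ┌─┘ ╷ │ ╶─┤ │
│         │   │       │   │ │↳ ↓│ │
├───────┐ │ ┌─┴───────┤ ┌─┴─┴─┐ │ │
│       │ │ │         │ │↓ ↰  │↓│ │
│ ╶─┬─╴ │ │ ╵ ┌───┬─╴ │ ╵ ╷ ╶─┘ │ │
│   │   │ │   │   │   │↓ ↲│↑ ← ↲│ │
│ ╷ │ ╶─┤ └───┘ ┌─┘ ┌─┤ ┌─┴─────┘ │
│ │ │   │       │   │ │↓│         │
│ │ ├─┐ └─┬─────┘ ┌─┤ ╵ ├─────┐ ╶─┤
│ │ │ │   │       │ │↓ ↲│↱ → ↓│   │
│ │ │ └─╴ │ ┌─┬───┘ │ ╶─┤ ┌─╴ │ ╷ │
│ │ │     │ │ │     │↳ ↓│↑│  ↓│ │ │
├─┤ └─┐ ╶─┘ │ ╵ ╶─┐ └─┐ │ └─┐ │ │ │
│ │   │     │     │   │↓│↑ ↰│↓│ │ │
│ └─╴ ├─────┴───┬─┘ ┌─┘ │ ╷ │ └─┘ │
│     │         │   │↓ ↲│ │↑│↳ → ↓│
├─────┘ ╷ ┌───┐ ╵ ┌─┘ ┌─┘ │ └─┬─╴ │
│       │ │   │   │↓ ↲│   │↑ ↰│↓ ↲│
│ ╶─┐ ┌─┴─┤ ╷ └───┤ ╶─┴───┴─╴ │ ╶─┤
│   │ │   │ │     │↳ → → → → ↑│↳ ↓│
│ ╷ └─┘ ╷ ╵ └───┐ └───────────┴─╴ │
│ │     │       │                B│
└─┴─────┴───────┴─────────────────┘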